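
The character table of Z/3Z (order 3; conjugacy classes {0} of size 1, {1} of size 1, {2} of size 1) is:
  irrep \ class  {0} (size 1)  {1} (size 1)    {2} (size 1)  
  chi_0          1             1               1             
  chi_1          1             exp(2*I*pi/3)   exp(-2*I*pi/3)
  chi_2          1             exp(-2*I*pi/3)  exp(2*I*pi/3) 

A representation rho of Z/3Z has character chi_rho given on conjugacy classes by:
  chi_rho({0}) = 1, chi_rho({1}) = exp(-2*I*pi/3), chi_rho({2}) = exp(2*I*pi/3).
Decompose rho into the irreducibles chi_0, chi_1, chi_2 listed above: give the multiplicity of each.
Multiplicities: chi_0: 0, chi_1: 0, chi_2: 1.

Use <chi_rho, chi> = (1/|G|) sum_C |C| * chi_rho(C) * conj(chi(C)) with |G| = 3 for each irreducible chi in the table:
  <chi_rho, chi_0> = (1/3)[1*(1)*conj(1) + 1*(exp(-2*I*pi/3))*conj(1) + 1*(exp(2*I*pi/3))*conj(1)]
      = (1/3)[(1) + (exp(-2*I*pi/3)) + (exp(2*I*pi/3))] = 0/3 = 0
  <chi_rho, chi_1> = (1/3)[1*(1)*conj(1) + 1*(exp(-2*I*pi/3))*conj(exp(2*I*pi/3)) + 1*(exp(2*I*pi/3))*conj(exp(-2*I*pi/3))]
      = (1/3)[(1) + (exp(2*I*pi/3)) + (exp(-2*I*pi/3))] = 0/3 = 0
  <chi_rho, chi_2> = (1/3)[1*(1)*conj(1) + 1*(exp(-2*I*pi/3))*conj(exp(-2*I*pi/3)) + 1*(exp(2*I*pi/3))*conj(exp(2*I*pi/3))]
      = (1/3)[(1) + (1) + (1)] = 3/3 = 1
(Exp terms are combined using exp(i*s)*conj(exp(i*t)) = exp(i*(s-t)), and sums of them are collapsed using the identity that for every m > 1 the m distinct m-th roots of unity sum to 0, e.g. 1 + exp(2*I*pi/3) + exp(-2*I*pi/3) = 0.)
Dimension check: dim(rho) = sum (mult * dim) = 0*1 + 0*1 + 1*1 = 1 = chi_rho(e) = 1.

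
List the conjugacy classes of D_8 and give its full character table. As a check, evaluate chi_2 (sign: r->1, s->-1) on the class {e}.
Conjugacy classes: {e} of size 1, {r^4} of size 1, {r^1, r^7} of size 2, {r^2, r^6} of size 2, {r^3, r^5} of size 2, {s, sr^2, ...} of size 4, {sr, sr^3, ...} of size 4.
Character table:
  irrep \ class              {e} (size 1)  {r^4} (size 1)  {r^1, r^7} (size 2)  {r^2, r^6} (size 2)  {r^3, r^5} (size 2)  {s, sr^2, ...} (size 4)  {sr, sr^3, ...} (size 4)
  chi_1 (triv)               1             1               1                    1                    1                    1                        1                       
  chi_2 (sign: r->1, s->-1)  1             1               1                    1                    1                    -1                       -1                      
  chi_3 (r->-1, s->1)        1             1               -1                   1                    -1                   1                        -1                      
  chi_4 (r->-1, s->-1)       1             1               -1                   1                    -1                   -1                       1                       
  chi_5 (2d, j=1)            2             -2              sqrt(2)              0                    -sqrt(2)             0                        0                       
  chi_6 (2d, j=2)            2             2               0                    -2                   0                    0                        0                       
  chi_7 (2d, j=3)            2             -2              -sqrt(2)             0                    sqrt(2)              0                        0                       

Spot check: chi_2 (sign: r->1, s->-1) on {e} = 1.

Justification: D_8 has order 2*8 = 16 with 7 conjugacy classes, hence 7 irreducibles. Sum of squared dims 1 + 1 + 1 + 1 + 4 + 4 + 4 = 16 = |G|. Linear characters come from the abelianisation; the 2-dimensional irreps have character r^k -> 2*cos(2*pi*j*k/8), reflections -> 0.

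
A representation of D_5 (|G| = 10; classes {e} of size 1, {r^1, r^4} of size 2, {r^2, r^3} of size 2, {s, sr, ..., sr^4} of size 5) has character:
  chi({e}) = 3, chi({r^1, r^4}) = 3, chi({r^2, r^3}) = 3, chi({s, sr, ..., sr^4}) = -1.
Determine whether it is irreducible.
Not irreducible (reducible): <chi, chi> = 5 > 1.

Argument: <chi, chi> = (1/|G|) sum_C |C| * |chi(C)|^2 = (1/10)[1*|3|^2 + 2*|3|^2 + 2*|3|^2 + 5*|-1|^2]
  = (1/10)[(9) + (18) + (18) + (5)] = 50/10 = 5.
A character is irreducible iff <chi, chi> = 1, so this representation is reducible.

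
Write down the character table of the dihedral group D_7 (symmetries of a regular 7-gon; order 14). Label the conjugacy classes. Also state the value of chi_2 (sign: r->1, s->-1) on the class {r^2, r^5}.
Conjugacy classes: {e} of size 1, {r^1, r^6} of size 2, {r^2, r^5} of size 2, {r^3, r^4} of size 2, {s, sr, ..., sr^6} of size 7.
Character table:
  irrep \ class              {e} (size 1)  {r^1, r^6} (size 2)  {r^2, r^5} (size 2)  {r^3, r^4} (size 2)  {s, sr, ..., sr^6} (size 7)
  chi_1 (triv)               1             1                    1                    1                    1                          
  chi_2 (sign: r->1, s->-1)  1             1                    1                    1                    -1                         
  chi_3 (2d, j=1)            2             2*cos(2*pi/7)        -2*cos(3*pi/7)       -2*cos(pi/7)         0                          
  chi_4 (2d, j=2)            2             -2*cos(3*pi/7)       -2*cos(pi/7)         2*cos(2*pi/7)        0                          
  chi_5 (2d, j=3)            2             -2*cos(pi/7)         2*cos(2*pi/7)        -2*cos(3*pi/7)       0                          

Spot check: chi_2 (sign: r->1, s->-1) on {r^2, r^5} = 1.

Why: D_7 has order 2*7 = 14 with 5 conjugacy classes, hence 5 irreducibles. Sum of squared dims 1 + 1 + 4 + 4 + 4 = 14 = |G|. Linear characters come from the abelianisation; the 2-dimensional irreps have character r^k -> 2*cos(2*pi*j*k/7), reflections -> 0.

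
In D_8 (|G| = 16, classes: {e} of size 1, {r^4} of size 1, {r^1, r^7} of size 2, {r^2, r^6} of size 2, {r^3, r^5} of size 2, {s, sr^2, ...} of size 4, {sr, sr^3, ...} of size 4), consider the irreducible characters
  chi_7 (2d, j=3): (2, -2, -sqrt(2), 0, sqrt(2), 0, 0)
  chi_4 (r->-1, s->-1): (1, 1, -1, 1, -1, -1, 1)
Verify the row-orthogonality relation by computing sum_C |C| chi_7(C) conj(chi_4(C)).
Sum = 0; so <chi_7, chi_4> = 0 (distinct irreducibles are orthogonal).

Explanation: Compute term by term over conjugacy classes (|C| * chi_7(C) * conj(chi_4(C))):
  1*(2)*conj(1) + 1*(-2)*conj(1) + 2*(-sqrt(2))*conj(-1) + 2*(0)*conj(1) + 2*(sqrt(2))*conj(-1) + 4*(0)*conj(-1) + 4*(0)*conj(1)
  = (2) + (-2) + (2*sqrt(2)) + (0) + (-2*sqrt(2)) + (0) + (0)
  = 0.
Dividing by |G| = 16 gives 0/16 = 0, matching the row-orthogonality relation <chi_7, chi_4> = [chi_7 = chi_4].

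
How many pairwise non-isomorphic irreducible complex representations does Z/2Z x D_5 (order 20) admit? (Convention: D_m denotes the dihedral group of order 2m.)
8

Why: The number of irreducible complex representations of a finite group equals its number of conjugacy classes. For a direct product, #classes(G x H) = #classes(G) * #classes(H). Z/2Z has 2 classes (abelian), D_5 has 4 classes, so 2 * 4 = 8, so Z/2Z x D_5 (order 20) has exactly 8 irreducible complex representations.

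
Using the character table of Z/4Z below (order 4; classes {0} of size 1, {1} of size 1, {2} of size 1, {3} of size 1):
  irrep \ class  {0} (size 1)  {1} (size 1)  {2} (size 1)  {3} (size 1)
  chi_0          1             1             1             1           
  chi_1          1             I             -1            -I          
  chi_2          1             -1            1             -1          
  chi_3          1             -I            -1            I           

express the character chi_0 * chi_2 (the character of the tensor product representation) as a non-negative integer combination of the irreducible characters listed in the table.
chi_0 tensor chi_2 = chi_2 (all other irreducibles have multiplicity 0).

Argument: The character of a tensor product is the pointwise product (chi_0 * chi_2)(C) = chi_0(C) * chi_2(C):
  {0}: (1)*(1), {1}: (1)*(-1), {2}: (1)*(1), {3}: (1)*(-1)
so (chi_0 * chi_2) takes values
  {0} -> 1, {1} -> -1, {2} -> 1, {3} -> -1.
Now take the inner product of this character with each irreducible chi from the table, <chi_0*chi_2, chi> = (1/4) sum_C |C| (chi_0*chi_2)(C) conj(chi(C)):
  <chi_0*chi_2, chi_0> = (1/4)[1*(1)*conj(1) + 1*(-1)*conj(1) + 1*(1)*conj(1) + 1*(-1)*conj(1)]
      = (1/4)[(1) + (-1) + (1) + (-1)] = 0/4 = 0
  <chi_0*chi_2, chi_1> = (1/4)[1*(1)*conj(1) + 1*(-1)*conj(I) + 1*(1)*conj(-1) + 1*(-1)*conj(-I)]
      = (1/4)[(1) + (I) + (-1) + (-I)] = 0/4 = 0
  <chi_0*chi_2, chi_2> = (1/4)[1*(1)*conj(1) + 1*(-1)*conj(-1) + 1*(1)*conj(1) + 1*(-1)*conj(-1)]
      = (1/4)[(1) + (1) + (1) + (1)] = 4/4 = 1
  <chi_0*chi_2, chi_3> = (1/4)[1*(1)*conj(1) + 1*(-1)*conj(-I) + 1*(1)*conj(-1) + 1*(-1)*conj(I)]
      = (1/4)[(1) + (-I) + (-1) + (I)] = 0/4 = 0
(Exp terms are combined using exp(i*s)*conj(exp(i*t)) = exp(i*(s-t)), and sums of them are collapsed using the identity that for every m > 1 the m distinct m-th roots of unity sum to 0, e.g. 1 + exp(2*I*pi/3) + exp(-2*I*pi/3) = 0.)
Hence the multiplicities are chi_2: 1. Dimension check: dim(chi_0)*dim(chi_2) = 1*1 = 1 and sum (mult * dim) = 1*1 = 1.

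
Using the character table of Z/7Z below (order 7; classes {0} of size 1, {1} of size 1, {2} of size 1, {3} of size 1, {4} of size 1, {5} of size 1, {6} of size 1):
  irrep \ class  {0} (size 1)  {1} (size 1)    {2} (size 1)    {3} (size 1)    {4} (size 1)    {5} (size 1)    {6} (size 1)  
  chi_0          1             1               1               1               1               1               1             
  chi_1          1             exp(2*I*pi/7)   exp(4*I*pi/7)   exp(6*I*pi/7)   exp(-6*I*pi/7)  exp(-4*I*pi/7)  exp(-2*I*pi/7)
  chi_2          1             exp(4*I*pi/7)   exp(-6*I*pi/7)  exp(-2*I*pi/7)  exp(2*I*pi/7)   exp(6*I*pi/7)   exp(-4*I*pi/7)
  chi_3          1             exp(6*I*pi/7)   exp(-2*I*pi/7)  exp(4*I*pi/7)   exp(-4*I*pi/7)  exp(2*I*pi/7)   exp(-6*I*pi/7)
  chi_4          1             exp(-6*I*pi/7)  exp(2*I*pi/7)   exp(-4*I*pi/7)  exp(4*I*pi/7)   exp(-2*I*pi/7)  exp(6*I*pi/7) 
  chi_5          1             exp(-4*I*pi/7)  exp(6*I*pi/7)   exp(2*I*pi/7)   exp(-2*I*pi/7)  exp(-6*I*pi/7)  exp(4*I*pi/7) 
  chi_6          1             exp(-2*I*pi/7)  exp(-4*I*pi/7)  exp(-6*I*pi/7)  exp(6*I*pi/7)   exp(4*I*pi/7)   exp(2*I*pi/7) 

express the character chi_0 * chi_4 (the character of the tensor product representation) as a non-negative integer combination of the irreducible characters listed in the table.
chi_0 tensor chi_4 = chi_4 (all other irreducibles have multiplicity 0).

Explanation: The character of a tensor product is the pointwise product (chi_0 * chi_4)(C) = chi_0(C) * chi_4(C):
  {0}: (1)*(1), {1}: (1)*(exp(-6*I*pi/7)), {2}: (1)*(exp(2*I*pi/7)), {3}: (1)*(exp(-4*I*pi/7)), {4}: (1)*(exp(4*I*pi/7)), {5}: (1)*(exp(-2*I*pi/7)), {6}: (1)*(exp(6*I*pi/7))
so (chi_0 * chi_4) takes values
  {0} -> 1, {1} -> exp(-6*I*pi/7), {2} -> exp(2*I*pi/7), {3} -> exp(-4*I*pi/7), {4} -> exp(4*I*pi/7), {5} -> exp(-2*I*pi/7), {6} -> exp(6*I*pi/7).
Now take the inner product of this character with each irreducible chi from the table, <chi_0*chi_4, chi> = (1/7) sum_C |C| (chi_0*chi_4)(C) conj(chi(C)):
  <chi_0*chi_4, chi_0> = (1/7)[1*(1)*conj(1) + 1*(exp(-6*I*pi/7))*conj(1) + 1*(exp(2*I*pi/7))*conj(1) + 1*(exp(-4*I*pi/7))*conj(1) + 1*(exp(4*I*pi/7))*conj(1) + 1*(exp(-2*I*pi/7))*conj(1) + 1*(exp(6*I*pi/7))*conj(1)]
      = (1/7)[(1) + (exp(-6*I*pi/7)) + (exp(2*I*pi/7)) + (exp(-4*I*pi/7)) + (exp(4*I*pi/7)) + (exp(-2*I*pi/7)) + (exp(6*I*pi/7))] = 0/7 = 0
  <chi_0*chi_4, chi_1> = (1/7)[1*(1)*conj(1) + 1*(exp(-6*I*pi/7))*conj(exp(2*I*pi/7)) + 1*(exp(2*I*pi/7))*conj(exp(4*I*pi/7)) + 1*(exp(-4*I*pi/7))*conj(exp(6*I*pi/7)) + 1*(exp(4*I*pi/7))*conj(exp(-6*I*pi/7)) + 1*(exp(-2*I*pi/7))*conj(exp(-4*I*pi/7)) + 1*(exp(6*I*pi/7))*conj(exp(-2*I*pi/7))]
      = (1/7)[(1) + (exp(6*I*pi/7)) + (exp(-2*I*pi/7)) + (exp(4*I*pi/7)) + (exp(-4*I*pi/7)) + (exp(2*I*pi/7)) + (exp(-6*I*pi/7))] = 0/7 = 0
  <chi_0*chi_4, chi_2> = (1/7)[1*(1)*conj(1) + 1*(exp(-6*I*pi/7))*conj(exp(4*I*pi/7)) + 1*(exp(2*I*pi/7))*conj(exp(-6*I*pi/7)) + 1*(exp(-4*I*pi/7))*conj(exp(-2*I*pi/7)) + 1*(exp(4*I*pi/7))*conj(exp(2*I*pi/7)) + 1*(exp(-2*I*pi/7))*conj(exp(6*I*pi/7)) + 1*(exp(6*I*pi/7))*conj(exp(-4*I*pi/7))]
      = (1/7)[(1) + (exp(4*I*pi/7)) + (exp(-6*I*pi/7)) + (exp(-2*I*pi/7)) + (exp(2*I*pi/7)) + (exp(6*I*pi/7)) + (exp(-4*I*pi/7))] = 0/7 = 0
  <chi_0*chi_4, chi_3> = (1/7)[1*(1)*conj(1) + 1*(exp(-6*I*pi/7))*conj(exp(6*I*pi/7)) + 1*(exp(2*I*pi/7))*conj(exp(-2*I*pi/7)) + 1*(exp(-4*I*pi/7))*conj(exp(4*I*pi/7)) + 1*(exp(4*I*pi/7))*conj(exp(-4*I*pi/7)) + 1*(exp(-2*I*pi/7))*conj(exp(2*I*pi/7)) + 1*(exp(6*I*pi/7))*conj(exp(-6*I*pi/7))]
      = (1/7)[(1) + (exp(2*I*pi/7)) + (exp(4*I*pi/7)) + (exp(6*I*pi/7)) + (exp(-6*I*pi/7)) + (exp(-4*I*pi/7)) + (exp(-2*I*pi/7))] = 0/7 = 0
  <chi_0*chi_4, chi_4> = (1/7)[1*(1)*conj(1) + 1*(exp(-6*I*pi/7))*conj(exp(-6*I*pi/7)) + 1*(exp(2*I*pi/7))*conj(exp(2*I*pi/7)) + 1*(exp(-4*I*pi/7))*conj(exp(-4*I*pi/7)) + 1*(exp(4*I*pi/7))*conj(exp(4*I*pi/7)) + 1*(exp(-2*I*pi/7))*conj(exp(-2*I*pi/7)) + 1*(exp(6*I*pi/7))*conj(exp(6*I*pi/7))]
      = (1/7)[(1) + (1) + (1) + (1) + (1) + (1) + (1)] = 7/7 = 1
  <chi_0*chi_4, chi_5> = (1/7)[1*(1)*conj(1) + 1*(exp(-6*I*pi/7))*conj(exp(-4*I*pi/7)) + 1*(exp(2*I*pi/7))*conj(exp(6*I*pi/7)) + 1*(exp(-4*I*pi/7))*conj(exp(2*I*pi/7)) + 1*(exp(4*I*pi/7))*conj(exp(-2*I*pi/7)) + 1*(exp(-2*I*pi/7))*conj(exp(-6*I*pi/7)) + 1*(exp(6*I*pi/7))*conj(exp(4*I*pi/7))]
      = (1/7)[(1) + (exp(-2*I*pi/7)) + (exp(-4*I*pi/7)) + (exp(-6*I*pi/7)) + (exp(6*I*pi/7)) + (exp(4*I*pi/7)) + (exp(2*I*pi/7))] = 0/7 = 0
  <chi_0*chi_4, chi_6> = (1/7)[1*(1)*conj(1) + 1*(exp(-6*I*pi/7))*conj(exp(-2*I*pi/7)) + 1*(exp(2*I*pi/7))*conj(exp(-4*I*pi/7)) + 1*(exp(-4*I*pi/7))*conj(exp(-6*I*pi/7)) + 1*(exp(4*I*pi/7))*conj(exp(6*I*pi/7)) + 1*(exp(-2*I*pi/7))*conj(exp(4*I*pi/7)) + 1*(exp(6*I*pi/7))*conj(exp(2*I*pi/7))]
      = (1/7)[(1) + (exp(-4*I*pi/7)) + (exp(6*I*pi/7)) + (exp(2*I*pi/7)) + (exp(-2*I*pi/7)) + (exp(-6*I*pi/7)) + (exp(4*I*pi/7))] = 0/7 = 0
(Exp terms are combined using exp(i*s)*conj(exp(i*t)) = exp(i*(s-t)), and sums of them are collapsed using the identity that for every m > 1 the m distinct m-th roots of unity sum to 0, e.g. 1 + exp(2*I*pi/3) + exp(-2*I*pi/3) = 0.)
Hence the multiplicities are chi_4: 1. Dimension check: dim(chi_0)*dim(chi_4) = 1*1 = 1 and sum (mult * dim) = 1*1 = 1.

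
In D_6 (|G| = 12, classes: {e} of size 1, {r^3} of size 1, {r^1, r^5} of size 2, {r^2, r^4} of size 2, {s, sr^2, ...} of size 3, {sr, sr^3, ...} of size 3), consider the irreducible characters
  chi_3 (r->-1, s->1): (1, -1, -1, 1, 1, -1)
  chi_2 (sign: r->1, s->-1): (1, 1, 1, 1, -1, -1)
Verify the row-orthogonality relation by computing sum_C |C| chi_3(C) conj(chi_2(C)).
Sum = 0; so <chi_3, chi_2> = 0 (distinct irreducibles are orthogonal).

Why: Compute term by term over conjugacy classes (|C| * chi_3(C) * conj(chi_2(C))):
  1*(1)*conj(1) + 1*(-1)*conj(1) + 2*(-1)*conj(1) + 2*(1)*conj(1) + 3*(1)*conj(-1) + 3*(-1)*conj(-1)
  = (1) + (-1) + (-2) + (2) + (-3) + (3)
  = 0.
Dividing by |G| = 12 gives 0/12 = 0, matching the row-orthogonality relation <chi_3, chi_2> = [chi_3 = chi_2].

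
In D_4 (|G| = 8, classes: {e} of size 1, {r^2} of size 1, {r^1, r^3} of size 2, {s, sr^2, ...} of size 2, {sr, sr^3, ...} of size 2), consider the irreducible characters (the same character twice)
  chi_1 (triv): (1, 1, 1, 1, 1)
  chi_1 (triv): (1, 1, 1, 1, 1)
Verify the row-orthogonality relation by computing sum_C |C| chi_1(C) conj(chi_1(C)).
Sum = 8 = |G| = 8; so <chi_1, chi_1> = 1 (norm-1 confirms irreducibility).

Working: Compute term by term over conjugacy classes (|C| * chi_1(C) * conj(chi_1(C))):
  1*(1)*conj(1) + 1*(1)*conj(1) + 2*(1)*conj(1) + 2*(1)*conj(1) + 2*(1)*conj(1)
  = (1) + (1) + (2) + (2) + (2)
  = 8.
Dividing by |G| = 8 gives 8/8 = 1, matching the row-orthogonality relation <chi_1, chi_1> = [chi_1 = chi_1].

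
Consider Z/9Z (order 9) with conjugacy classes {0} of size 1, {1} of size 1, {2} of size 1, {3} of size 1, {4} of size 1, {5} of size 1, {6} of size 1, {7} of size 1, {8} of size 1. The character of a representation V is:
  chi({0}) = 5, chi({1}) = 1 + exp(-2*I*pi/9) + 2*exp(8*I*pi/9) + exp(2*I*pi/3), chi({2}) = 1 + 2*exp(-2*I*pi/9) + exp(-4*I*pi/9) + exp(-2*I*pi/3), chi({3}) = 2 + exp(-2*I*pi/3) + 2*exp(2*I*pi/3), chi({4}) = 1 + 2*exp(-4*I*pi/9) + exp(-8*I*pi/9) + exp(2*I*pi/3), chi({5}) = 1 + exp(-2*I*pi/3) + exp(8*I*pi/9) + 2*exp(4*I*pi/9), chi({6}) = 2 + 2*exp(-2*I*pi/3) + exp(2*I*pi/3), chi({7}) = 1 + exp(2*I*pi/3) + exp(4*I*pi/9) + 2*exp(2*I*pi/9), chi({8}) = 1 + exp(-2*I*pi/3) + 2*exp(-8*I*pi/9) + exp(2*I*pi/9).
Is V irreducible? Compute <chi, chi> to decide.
Not irreducible (reducible): <chi, chi> = 7 > 1.

Reasoning: <chi, chi> = (1/|G|) sum_C |C| * |chi(C)|^2 = (1/9)[1*|5|^2 + 1*|1 + exp(-2*I*pi/9) + 2*exp(8*I*pi/9) + exp(2*I*pi/3)|^2 + 1*|1 + 2*exp(-2*I*pi/9) + exp(-4*I*pi/9) + exp(-2*I*pi/3)|^2 + 1*|2 + exp(-2*I*pi/3) + 2*exp(2*I*pi/3)|^2 + 1*|1 + 2*exp(-4*I*pi/9) + exp(-8*I*pi/9) + exp(2*I*pi/3)|^2 + 1*|1 + exp(-2*I*pi/3) + exp(8*I*pi/9) + 2*exp(4*I*pi/9)|^2 + 1*|2 + 2*exp(-2*I*pi/3) + exp(2*I*pi/3)|^2 + 1*|1 + exp(2*I*pi/3) + exp(4*I*pi/9) + 2*exp(2*I*pi/9)|^2 + 1*|1 + exp(-2*I*pi/3) + 2*exp(-8*I*pi/9) + exp(2*I*pi/9)|^2]
  = (1/9)[(25) + (7 + 3*exp(-2*I*pi/9) + 5*exp(-8*I*pi/9) + exp(-2*I*pi/3) + exp(2*I*pi/3) + 5*exp(8*I*pi/9) + 3*exp(2*I*pi/9)) + (7 + 5*exp(-2*I*pi/9) + 3*exp(-4*I*pi/9) + exp(-2*I*pi/3) + exp(2*I*pi/3) + 3*exp(4*I*pi/9) + 5*exp(2*I*pi/9)) + (1) + (7 + 5*exp(-4*I*pi/9) + 3*exp(-8*I*pi/9) + exp(-2*I*pi/3) + exp(2*I*pi/3) + 3*exp(8*I*pi/9) + 5*exp(4*I*pi/9)) + (7 + 5*exp(-4*I*pi/9) + 3*exp(-8*I*pi/9) + exp(-2*I*pi/3) + exp(2*I*pi/3) + 3*exp(8*I*pi/9) + 5*exp(4*I*pi/9)) + (1) + (7 + 5*exp(-2*I*pi/9) + 3*exp(-4*I*pi/9) + exp(-2*I*pi/3) + exp(2*I*pi/3) + 3*exp(4*I*pi/9) + 5*exp(2*I*pi/9)) + (7 + 3*exp(-2*I*pi/9) + 5*exp(-8*I*pi/9) + exp(-2*I*pi/3) + exp(2*I*pi/3) + 5*exp(8*I*pi/9) + 3*exp(2*I*pi/9))] = 63/9 = 7.
(Exp terms are combined using exp(i*s)*conj(exp(i*t)) = exp(i*(s-t)), and sums of them are collapsed using the identity that for every m > 1 the m distinct m-th roots of unity sum to 0, e.g. 1 + exp(2*I*pi/3) + exp(-2*I*pi/3) = 0.)
A character is irreducible iff <chi, chi> = 1, so this representation is reducible.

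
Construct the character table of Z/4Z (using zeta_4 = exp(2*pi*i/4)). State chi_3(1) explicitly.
Character table of Z/4Z (irreps indexed chi_0,...,chi_3 with chi_k(m) = zeta_4^(k*m), zeta_4 = exp(2*pi*i/4)):
  irrep \ class  {0} (size 1)  {1} (size 1)  {2} (size 1)  {3} (size 1)
  chi_0          1             1             1             1           
  chi_1          1             I             -1            -I          
  chi_2          1             -1            1             -1          
  chi_3          1             -I            -1            I           

Spot check: chi_3(1) = zeta_4^(3*1) = zeta_4^3 = -I.

Why: Z/4Z is abelian, so all 4 irreducible complex representations are 1-dimensional. They are given by chi_k(m) = zeta_4^(k*m) for k = 0,...,3. Row orthogonality: sum_m chi_k(m) conj(chi_l(m)) = 4 * [k = l].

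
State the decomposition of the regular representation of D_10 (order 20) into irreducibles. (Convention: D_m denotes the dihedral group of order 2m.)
Each irreducible V_i of dimension d_i appears with multiplicity d_i, i.e. rho_reg = (direct sum over all irreducibles V_i) d_i V_i. The irreducible dimensions for D_10 are 1, 1, 1, 1, 2, 2, 2, 2: 4 irreducibles of dimension 1, each with multiplicity 1; 4 irreducibles of dimension 2, each with multiplicity 2. Total dimension 4*1*1 + 4*2*2 = 20 = |G|.

Derivation: General theorem: in the regular representation of a finite group G, each irreducible appears with multiplicity equal to its dimension. Check: dim(rho_reg) = sum d_i^2 = 1 + 1 + 1 + 1 + 4 + 4 + 4 + 4 = 20 = |G|.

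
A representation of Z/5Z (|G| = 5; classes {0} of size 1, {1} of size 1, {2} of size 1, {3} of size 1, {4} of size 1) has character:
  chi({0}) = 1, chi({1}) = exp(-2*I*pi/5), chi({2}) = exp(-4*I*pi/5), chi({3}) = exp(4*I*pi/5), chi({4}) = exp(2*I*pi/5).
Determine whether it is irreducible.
Irreducible: <chi, chi> = 1.

Argument: <chi, chi> = (1/|G|) sum_C |C| * |chi(C)|^2 = (1/5)[1*|1|^2 + 1*|exp(-2*I*pi/5)|^2 + 1*|exp(-4*I*pi/5)|^2 + 1*|exp(4*I*pi/5)|^2 + 1*|exp(2*I*pi/5)|^2]
  = (1/5)[(1) + (1) + (1) + (1) + (1)] = 5/5 = 1.
(Exp terms are combined using exp(i*s)*conj(exp(i*t)) = exp(i*(s-t)), and sums of them are collapsed using the identity that for every m > 1 the m distinct m-th roots of unity sum to 0, e.g. 1 + exp(2*I*pi/3) + exp(-2*I*pi/3) = 0.)
A character is irreducible iff <chi, chi> = 1, so this representation is irreducible.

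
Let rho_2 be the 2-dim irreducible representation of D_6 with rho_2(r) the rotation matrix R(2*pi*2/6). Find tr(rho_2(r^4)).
chi_{rho_2}(r^4) = 2*cos(2*pi*2*4/6) = -1

rho_2(r^4) is rotation by angle 2*pi*2*4/6, whose trace is 2*cos(2*pi*2*4/6) = -1.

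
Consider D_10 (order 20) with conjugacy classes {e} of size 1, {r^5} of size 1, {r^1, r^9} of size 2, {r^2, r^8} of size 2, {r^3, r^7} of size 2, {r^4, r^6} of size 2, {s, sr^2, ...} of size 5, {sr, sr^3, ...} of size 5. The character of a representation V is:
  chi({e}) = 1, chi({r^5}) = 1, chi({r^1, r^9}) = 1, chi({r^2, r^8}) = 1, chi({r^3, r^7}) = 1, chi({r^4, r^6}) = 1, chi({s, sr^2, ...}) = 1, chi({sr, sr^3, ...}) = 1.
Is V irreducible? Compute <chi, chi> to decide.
Irreducible: <chi, chi> = 1.

Derivation: <chi, chi> = (1/|G|) sum_C |C| * |chi(C)|^2 = (1/20)[1*|1|^2 + 1*|1|^2 + 2*|1|^2 + 2*|1|^2 + 2*|1|^2 + 2*|1|^2 + 5*|1|^2 + 5*|1|^2]
  = (1/20)[(1) + (1) + (2) + (2) + (2) + (2) + (5) + (5)] = 20/20 = 1.
A character is irreducible iff <chi, chi> = 1, so this representation is irreducible.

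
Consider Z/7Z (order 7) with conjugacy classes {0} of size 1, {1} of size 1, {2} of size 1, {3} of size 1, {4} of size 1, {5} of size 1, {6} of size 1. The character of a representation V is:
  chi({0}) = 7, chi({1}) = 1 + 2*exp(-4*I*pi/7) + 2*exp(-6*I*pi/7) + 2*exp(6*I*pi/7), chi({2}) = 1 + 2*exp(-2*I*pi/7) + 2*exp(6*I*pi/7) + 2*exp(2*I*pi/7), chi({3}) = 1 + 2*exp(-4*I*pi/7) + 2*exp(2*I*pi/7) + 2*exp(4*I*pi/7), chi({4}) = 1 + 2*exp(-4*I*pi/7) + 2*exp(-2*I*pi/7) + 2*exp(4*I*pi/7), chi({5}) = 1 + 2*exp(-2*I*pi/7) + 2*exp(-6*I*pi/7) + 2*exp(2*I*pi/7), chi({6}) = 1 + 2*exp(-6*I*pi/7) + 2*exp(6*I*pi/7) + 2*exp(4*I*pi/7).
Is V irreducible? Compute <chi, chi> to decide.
Not irreducible (reducible): <chi, chi> = 13 > 1.

Solution. <chi, chi> = (1/|G|) sum_C |C| * |chi(C)|^2 = (1/7)[1*|7|^2 + 1*|1 + 2*exp(-4*I*pi/7) + 2*exp(-6*I*pi/7) + 2*exp(6*I*pi/7)|^2 + 1*|1 + 2*exp(-2*I*pi/7) + 2*exp(6*I*pi/7) + 2*exp(2*I*pi/7)|^2 + 1*|1 + 2*exp(-4*I*pi/7) + 2*exp(2*I*pi/7) + 2*exp(4*I*pi/7)|^2 + 1*|1 + 2*exp(-4*I*pi/7) + 2*exp(-2*I*pi/7) + 2*exp(4*I*pi/7)|^2 + 1*|1 + 2*exp(-2*I*pi/7) + 2*exp(-6*I*pi/7) + 2*exp(2*I*pi/7)|^2 + 1*|1 + 2*exp(-6*I*pi/7) + 2*exp(6*I*pi/7) + 2*exp(4*I*pi/7)|^2]
  = (1/7)[(49) + (13 + 8*exp(-2*I*pi/7) + 6*exp(-4*I*pi/7) + 4*exp(-6*I*pi/7) + 4*exp(6*I*pi/7) + 6*exp(4*I*pi/7) + 8*exp(2*I*pi/7)) + (13 + 8*exp(-4*I*pi/7) + 4*exp(-2*I*pi/7) + 6*exp(-6*I*pi/7) + 6*exp(6*I*pi/7) + 4*exp(2*I*pi/7) + 8*exp(4*I*pi/7)) + (13 + 6*exp(-2*I*pi/7) + 4*exp(-4*I*pi/7) + 8*exp(-6*I*pi/7) + 8*exp(6*I*pi/7) + 4*exp(4*I*pi/7) + 6*exp(2*I*pi/7)) + (13 + 6*exp(-2*I*pi/7) + 4*exp(-4*I*pi/7) + 8*exp(-6*I*pi/7) + 8*exp(6*I*pi/7) + 4*exp(4*I*pi/7) + 6*exp(2*I*pi/7)) + (13 + 8*exp(-4*I*pi/7) + 4*exp(-2*I*pi/7) + 6*exp(-6*I*pi/7) + 6*exp(6*I*pi/7) + 4*exp(2*I*pi/7) + 8*exp(4*I*pi/7)) + (13 + 8*exp(-2*I*pi/7) + 6*exp(-4*I*pi/7) + 4*exp(-6*I*pi/7) + 4*exp(6*I*pi/7) + 6*exp(4*I*pi/7) + 8*exp(2*I*pi/7))] = 91/7 = 13.
(Exp terms are combined using exp(i*s)*conj(exp(i*t)) = exp(i*(s-t)), and sums of them are collapsed using the identity that for every m > 1 the m distinct m-th roots of unity sum to 0, e.g. 1 + exp(2*I*pi/3) + exp(-2*I*pi/3) = 0.)
A character is irreducible iff <chi, chi> = 1, so this representation is reducible.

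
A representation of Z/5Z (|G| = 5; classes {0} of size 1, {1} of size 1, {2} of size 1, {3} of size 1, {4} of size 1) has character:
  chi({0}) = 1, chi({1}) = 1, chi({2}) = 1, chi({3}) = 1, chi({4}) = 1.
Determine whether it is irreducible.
Irreducible: <chi, chi> = 1.

Working: <chi, chi> = (1/|G|) sum_C |C| * |chi(C)|^2 = (1/5)[1*|1|^2 + 1*|1|^2 + 1*|1|^2 + 1*|1|^2 + 1*|1|^2]
  = (1/5)[(1) + (1) + (1) + (1) + (1)] = 5/5 = 1.
(Exp terms are combined using exp(i*s)*conj(exp(i*t)) = exp(i*(s-t)), and sums of them are collapsed using the identity that for every m > 1 the m distinct m-th roots of unity sum to 0, e.g. 1 + exp(2*I*pi/3) + exp(-2*I*pi/3) = 0.)
A character is irreducible iff <chi, chi> = 1, so this representation is irreducible.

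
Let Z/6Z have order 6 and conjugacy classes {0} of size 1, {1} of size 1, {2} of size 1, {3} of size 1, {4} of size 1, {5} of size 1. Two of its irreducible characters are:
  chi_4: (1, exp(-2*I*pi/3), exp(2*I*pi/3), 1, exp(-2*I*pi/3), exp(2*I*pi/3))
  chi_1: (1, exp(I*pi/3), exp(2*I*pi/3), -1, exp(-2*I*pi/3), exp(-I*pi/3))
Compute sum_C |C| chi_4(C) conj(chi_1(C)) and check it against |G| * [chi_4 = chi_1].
Sum = 0; so <chi_4, chi_1> = 0 (distinct irreducibles are orthogonal).

Justification: Compute term by term over conjugacy classes (|C| * chi_4(C) * conj(chi_1(C))):
  1*(1)*conj(1) + 1*(exp(-2*I*pi/3))*conj(exp(I*pi/3)) + 1*(exp(2*I*pi/3))*conj(exp(2*I*pi/3)) + 1*(1)*conj(-1) + 1*(exp(-2*I*pi/3))*conj(exp(-2*I*pi/3)) + 1*(exp(2*I*pi/3))*conj(exp(-I*pi/3))
  = (1) + (-1) + (1) + (-1) + (1) + (-1)
  = 0.
(Exp terms are combined using exp(i*s)*conj(exp(i*t)) = exp(i*(s-t)), and sums of them are collapsed using the identity that for every m > 1 the m distinct m-th roots of unity sum to 0, e.g. 1 + exp(2*I*pi/3) + exp(-2*I*pi/3) = 0.)
Dividing by |G| = 6 gives 0/6 = 0, matching the row-orthogonality relation <chi_4, chi_1> = [chi_4 = chi_1].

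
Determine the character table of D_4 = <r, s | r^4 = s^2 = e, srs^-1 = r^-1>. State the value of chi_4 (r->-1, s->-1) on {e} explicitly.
Conjugacy classes: {e} of size 1, {r^2} of size 1, {r^1, r^3} of size 2, {s, sr^2, ...} of size 2, {sr, sr^3, ...} of size 2.
Character table:
  irrep \ class              {e} (size 1)  {r^2} (size 1)  {r^1, r^3} (size 2)  {s, sr^2, ...} (size 2)  {sr, sr^3, ...} (size 2)
  chi_1 (triv)               1             1               1                    1                        1                       
  chi_2 (sign: r->1, s->-1)  1             1               1                    -1                       -1                      
  chi_3 (r->-1, s->1)        1             1               -1                   1                        -1                      
  chi_4 (r->-1, s->-1)       1             1               -1                   -1                       1                       
  chi_5 (2d, j=1)            2             -2              0                    0                        0                       

Spot check: chi_4 (r->-1, s->-1) on {e} = 1.

Justification: D_4 has order 2*4 = 8 with 5 conjugacy classes, hence 5 irreducibles. Sum of squared dims 1 + 1 + 1 + 1 + 4 = 8 = |G|. Linear characters come from the abelianisation; the 2-dimensional irreps have character r^k -> 2*cos(2*pi*j*k/4), reflections -> 0.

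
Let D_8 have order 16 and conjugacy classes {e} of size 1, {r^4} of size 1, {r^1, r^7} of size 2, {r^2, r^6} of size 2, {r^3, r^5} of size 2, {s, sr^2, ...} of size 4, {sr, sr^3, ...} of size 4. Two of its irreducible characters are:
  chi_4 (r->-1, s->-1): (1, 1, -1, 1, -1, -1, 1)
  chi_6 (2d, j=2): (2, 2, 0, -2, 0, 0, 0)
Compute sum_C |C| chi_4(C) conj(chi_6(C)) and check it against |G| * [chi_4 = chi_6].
Sum = 0; so <chi_4, chi_6> = 0 (distinct irreducibles are orthogonal).

Proof sketch: Compute term by term over conjugacy classes (|C| * chi_4(C) * conj(chi_6(C))):
  1*(1)*conj(2) + 1*(1)*conj(2) + 2*(-1)*conj(0) + 2*(1)*conj(-2) + 2*(-1)*conj(0) + 4*(-1)*conj(0) + 4*(1)*conj(0)
  = (2) + (2) + (0) + (-4) + (0) + (0) + (0)
  = 0.
Dividing by |G| = 16 gives 0/16 = 0, matching the row-orthogonality relation <chi_4, chi_6> = [chi_4 = chi_6].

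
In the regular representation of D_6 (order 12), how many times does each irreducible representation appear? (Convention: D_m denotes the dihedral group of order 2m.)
Each irreducible V_i of dimension d_i appears with multiplicity d_i, i.e. rho_reg = (direct sum over all irreducibles V_i) d_i V_i. The irreducible dimensions for D_6 are 1, 1, 1, 1, 2, 2: 4 irreducibles of dimension 1, each with multiplicity 1; 2 irreducibles of dimension 2, each with multiplicity 2. Total dimension 4*1*1 + 2*2*2 = 12 = |G|.

Why: General theorem: in the regular representation of a finite group G, each irreducible appears with multiplicity equal to its dimension. Check: dim(rho_reg) = sum d_i^2 = 1 + 1 + 1 + 1 + 4 + 4 = 12 = |G|.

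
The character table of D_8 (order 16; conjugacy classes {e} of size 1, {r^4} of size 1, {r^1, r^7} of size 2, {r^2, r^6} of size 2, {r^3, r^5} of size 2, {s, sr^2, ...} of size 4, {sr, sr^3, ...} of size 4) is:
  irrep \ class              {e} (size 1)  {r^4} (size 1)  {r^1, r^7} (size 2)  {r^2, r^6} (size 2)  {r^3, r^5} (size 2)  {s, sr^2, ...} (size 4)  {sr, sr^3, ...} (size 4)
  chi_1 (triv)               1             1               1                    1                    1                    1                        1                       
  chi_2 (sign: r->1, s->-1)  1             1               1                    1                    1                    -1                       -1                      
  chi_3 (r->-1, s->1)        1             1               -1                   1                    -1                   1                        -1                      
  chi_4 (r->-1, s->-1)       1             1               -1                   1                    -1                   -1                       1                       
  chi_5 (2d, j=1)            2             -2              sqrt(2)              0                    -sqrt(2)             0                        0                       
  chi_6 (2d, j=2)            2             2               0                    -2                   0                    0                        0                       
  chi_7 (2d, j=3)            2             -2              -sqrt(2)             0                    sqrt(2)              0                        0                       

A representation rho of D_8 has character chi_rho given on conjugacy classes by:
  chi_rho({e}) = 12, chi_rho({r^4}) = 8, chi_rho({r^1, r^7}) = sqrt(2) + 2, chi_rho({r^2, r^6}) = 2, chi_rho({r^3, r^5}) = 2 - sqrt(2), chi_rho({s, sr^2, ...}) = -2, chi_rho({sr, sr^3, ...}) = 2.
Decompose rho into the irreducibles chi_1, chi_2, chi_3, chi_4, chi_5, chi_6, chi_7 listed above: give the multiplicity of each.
Multiplicities: chi_1: 2, chi_2: 2, chi_3: 0, chi_4: 2, chi_5: 1, chi_6: 2, chi_7: 0.

Working: Use <chi_rho, chi> = (1/|G|) sum_C |C| * chi_rho(C) * conj(chi(C)) with |G| = 16 for each irreducible chi in the table:
  <chi_rho, chi_1> = (1/16)[1*(12)*conj(1) + 1*(8)*conj(1) + 2*(sqrt(2) + 2)*conj(1) + 2*(2)*conj(1) + 2*(2 - sqrt(2))*conj(1) + 4*(-2)*conj(1) + 4*(2)*conj(1)]
      = (1/16)[(12) + (8) + (2*sqrt(2) + 4) + (4) + (4 - 2*sqrt(2)) + (-8) + (8)] = 32/16 = 2
  <chi_rho, chi_2> = (1/16)[1*(12)*conj(1) + 1*(8)*conj(1) + 2*(sqrt(2) + 2)*conj(1) + 2*(2)*conj(1) + 2*(2 - sqrt(2))*conj(1) + 4*(-2)*conj(-1) + 4*(2)*conj(-1)]
      = (1/16)[(12) + (8) + (2*sqrt(2) + 4) + (4) + (4 - 2*sqrt(2)) + (8) + (-8)] = 32/16 = 2
  <chi_rho, chi_3> = (1/16)[1*(12)*conj(1) + 1*(8)*conj(1) + 2*(sqrt(2) + 2)*conj(-1) + 2*(2)*conj(1) + 2*(2 - sqrt(2))*conj(-1) + 4*(-2)*conj(1) + 4*(2)*conj(-1)]
      = (1/16)[(12) + (8) + (-4 - 2*sqrt(2)) + (4) + (-4 + 2*sqrt(2)) + (-8) + (-8)] = 0/16 = 0
  <chi_rho, chi_4> = (1/16)[1*(12)*conj(1) + 1*(8)*conj(1) + 2*(sqrt(2) + 2)*conj(-1) + 2*(2)*conj(1) + 2*(2 - sqrt(2))*conj(-1) + 4*(-2)*conj(-1) + 4*(2)*conj(1)]
      = (1/16)[(12) + (8) + (-4 - 2*sqrt(2)) + (4) + (-4 + 2*sqrt(2)) + (8) + (8)] = 32/16 = 2
  <chi_rho, chi_5> = (1/16)[1*(12)*conj(2) + 1*(8)*conj(-2) + 2*(sqrt(2) + 2)*conj(sqrt(2)) + 2*(2)*conj(0) + 2*(2 - sqrt(2))*conj(-sqrt(2)) + 4*(-2)*conj(0) + 4*(2)*conj(0)]
      = (1/16)[(24) + (-16) + (4 + 4*sqrt(2)) + (0) + (4 - 4*sqrt(2)) + (0) + (0)] = 16/16 = 1
  <chi_rho, chi_6> = (1/16)[1*(12)*conj(2) + 1*(8)*conj(2) + 2*(sqrt(2) + 2)*conj(0) + 2*(2)*conj(-2) + 2*(2 - sqrt(2))*conj(0) + 4*(-2)*conj(0) + 4*(2)*conj(0)]
      = (1/16)[(24) + (16) + (0) + (-8) + (0) + (0) + (0)] = 32/16 = 2
  <chi_rho, chi_7> = (1/16)[1*(12)*conj(2) + 1*(8)*conj(-2) + 2*(sqrt(2) + 2)*conj(-sqrt(2)) + 2*(2)*conj(0) + 2*(2 - sqrt(2))*conj(sqrt(2)) + 4*(-2)*conj(0) + 4*(2)*conj(0)]
      = (1/16)[(24) + (-16) + (-4*sqrt(2) - 4) + (0) + (-4 + 4*sqrt(2)) + (0) + (0)] = 0/16 = 0
Dimension check: dim(rho) = sum (mult * dim) = 2*1 + 2*1 + 0*1 + 2*1 + 1*2 + 2*2 + 0*2 = 12 = chi_rho(e) = 12.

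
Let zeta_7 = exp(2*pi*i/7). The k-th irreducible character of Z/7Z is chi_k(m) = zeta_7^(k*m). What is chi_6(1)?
chi_6(1) = zeta_7^6 = exp(-2*I*pi/7)

Solution. chi_6(1) = zeta_7^(6*1) = zeta_7^6. Since zeta_7^7 = 1, this equals zeta_7^6 = exp(2*pi*i*6/7) = exp(-2*I*pi/7).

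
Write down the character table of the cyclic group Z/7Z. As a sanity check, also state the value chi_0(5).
Character table of Z/7Z (irreps indexed chi_0,...,chi_6 with chi_k(m) = zeta_7^(k*m), zeta_7 = exp(2*pi*i/7)):
  irrep \ class  {0} (size 1)  {1} (size 1)    {2} (size 1)    {3} (size 1)    {4} (size 1)    {5} (size 1)    {6} (size 1)  
  chi_0          1             1               1               1               1               1               1             
  chi_1          1             exp(2*I*pi/7)   exp(4*I*pi/7)   exp(6*I*pi/7)   exp(-6*I*pi/7)  exp(-4*I*pi/7)  exp(-2*I*pi/7)
  chi_2          1             exp(4*I*pi/7)   exp(-6*I*pi/7)  exp(-2*I*pi/7)  exp(2*I*pi/7)   exp(6*I*pi/7)   exp(-4*I*pi/7)
  chi_3          1             exp(6*I*pi/7)   exp(-2*I*pi/7)  exp(4*I*pi/7)   exp(-4*I*pi/7)  exp(2*I*pi/7)   exp(-6*I*pi/7)
  chi_4          1             exp(-6*I*pi/7)  exp(2*I*pi/7)   exp(-4*I*pi/7)  exp(4*I*pi/7)   exp(-2*I*pi/7)  exp(6*I*pi/7) 
  chi_5          1             exp(-4*I*pi/7)  exp(6*I*pi/7)   exp(2*I*pi/7)   exp(-2*I*pi/7)  exp(-6*I*pi/7)  exp(4*I*pi/7) 
  chi_6          1             exp(-2*I*pi/7)  exp(-4*I*pi/7)  exp(-6*I*pi/7)  exp(6*I*pi/7)   exp(4*I*pi/7)   exp(2*I*pi/7) 

Spot check: chi_0(5) = zeta_7^(0*5) = zeta_7^0 = 1.

Solution. Z/7Z is abelian, so all 7 irreducible complex representations are 1-dimensional. They are given by chi_k(m) = zeta_7^(k*m) for k = 0,...,6. Row orthogonality: sum_m chi_k(m) conj(chi_l(m)) = 7 * [k = l].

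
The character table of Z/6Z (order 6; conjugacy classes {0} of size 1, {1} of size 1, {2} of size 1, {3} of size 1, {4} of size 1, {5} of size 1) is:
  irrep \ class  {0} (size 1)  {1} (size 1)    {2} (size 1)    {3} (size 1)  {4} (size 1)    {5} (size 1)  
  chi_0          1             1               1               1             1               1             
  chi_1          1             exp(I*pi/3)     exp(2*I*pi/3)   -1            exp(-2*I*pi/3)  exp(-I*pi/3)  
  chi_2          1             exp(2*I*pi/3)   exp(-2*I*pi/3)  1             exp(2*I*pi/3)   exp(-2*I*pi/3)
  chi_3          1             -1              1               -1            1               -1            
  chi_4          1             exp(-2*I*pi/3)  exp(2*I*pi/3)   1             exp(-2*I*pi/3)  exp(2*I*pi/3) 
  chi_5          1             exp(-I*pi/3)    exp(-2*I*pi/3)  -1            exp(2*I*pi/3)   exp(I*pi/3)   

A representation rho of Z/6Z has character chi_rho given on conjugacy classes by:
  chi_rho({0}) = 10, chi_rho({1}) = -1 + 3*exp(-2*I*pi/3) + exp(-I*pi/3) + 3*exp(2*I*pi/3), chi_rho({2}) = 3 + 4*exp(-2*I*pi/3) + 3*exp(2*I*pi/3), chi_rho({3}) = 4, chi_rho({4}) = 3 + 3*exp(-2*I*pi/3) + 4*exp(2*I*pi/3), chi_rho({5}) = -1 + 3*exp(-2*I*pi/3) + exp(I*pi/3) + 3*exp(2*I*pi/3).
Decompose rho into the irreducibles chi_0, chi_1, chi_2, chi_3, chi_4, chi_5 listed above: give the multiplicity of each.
Multiplicities: chi_0: 1, chi_1: 0, chi_2: 3, chi_3: 2, chi_4: 3, chi_5: 1.

Reasoning: Use <chi_rho, chi> = (1/|G|) sum_C |C| * chi_rho(C) * conj(chi(C)) with |G| = 6 for each irreducible chi in the table:
  <chi_rho, chi_0> = (1/6)[1*(10)*conj(1) + 1*(-1 + 3*exp(-2*I*pi/3) + exp(-I*pi/3) + 3*exp(2*I*pi/3))*conj(1) + 1*(3 + 4*exp(-2*I*pi/3) + 3*exp(2*I*pi/3))*conj(1) + 1*(4)*conj(1) + 1*(3 + 3*exp(-2*I*pi/3) + 4*exp(2*I*pi/3))*conj(1) + 1*(-1 + 3*exp(-2*I*pi/3) + exp(I*pi/3) + 3*exp(2*I*pi/3))*conj(1)]
      = (1/6)[(10) + (-1 + 3*exp(-2*I*pi/3) + exp(-I*pi/3) + 3*exp(2*I*pi/3)) + (3 + 4*exp(-2*I*pi/3) + 3*exp(2*I*pi/3)) + (4) + (3 + 3*exp(-2*I*pi/3) + 4*exp(2*I*pi/3)) + (-1 + 3*exp(-2*I*pi/3) + exp(I*pi/3) + 3*exp(2*I*pi/3))] = 6/6 = 1
  <chi_rho, chi_1> = (1/6)[1*(10)*conj(1) + 1*(-1 + 3*exp(-2*I*pi/3) + exp(-I*pi/3) + 3*exp(2*I*pi/3))*conj(exp(I*pi/3)) + 1*(3 + 4*exp(-2*I*pi/3) + 3*exp(2*I*pi/3))*conj(exp(2*I*pi/3)) + 1*(4)*conj(-1) + 1*(3 + 3*exp(-2*I*pi/3) + 4*exp(2*I*pi/3))*conj(exp(-2*I*pi/3)) + 1*(-1 + 3*exp(-2*I*pi/3) + exp(I*pi/3) + 3*exp(2*I*pi/3))*conj(exp(-I*pi/3))]
      = (1/6)[(10) + (-3 + exp(-2*I*pi/3) - exp(-I*pi/3) + 3*exp(I*pi/3)) + (3 + 3*exp(-2*I*pi/3) + 4*exp(2*I*pi/3)) + (-4) + (3 + 4*exp(-2*I*pi/3) + 3*exp(2*I*pi/3)) + (-3 + 3*exp(-I*pi/3) - exp(I*pi/3) + exp(2*I*pi/3))] = 0/6 = 0
  <chi_rho, chi_2> = (1/6)[1*(10)*conj(1) + 1*(-1 + 3*exp(-2*I*pi/3) + exp(-I*pi/3) + 3*exp(2*I*pi/3))*conj(exp(2*I*pi/3)) + 1*(3 + 4*exp(-2*I*pi/3) + 3*exp(2*I*pi/3))*conj(exp(-2*I*pi/3)) + 1*(4)*conj(1) + 1*(3 + 3*exp(-2*I*pi/3) + 4*exp(2*I*pi/3))*conj(exp(2*I*pi/3)) + 1*(-1 + 3*exp(-2*I*pi/3) + exp(I*pi/3) + 3*exp(2*I*pi/3))*conj(exp(-2*I*pi/3))]
      = (1/6)[(10) + (2 - exp(-2*I*pi/3) + 3*exp(2*I*pi/3)) + (1) + (4) + (1) + (2 + 3*exp(-2*I*pi/3) - exp(2*I*pi/3))] = 18/6 = 3
  <chi_rho, chi_3> = (1/6)[1*(10)*conj(1) + 1*(-1 + 3*exp(-2*I*pi/3) + exp(-I*pi/3) + 3*exp(2*I*pi/3))*conj(-1) + 1*(3 + 4*exp(-2*I*pi/3) + 3*exp(2*I*pi/3))*conj(1) + 1*(4)*conj(-1) + 1*(3 + 3*exp(-2*I*pi/3) + 4*exp(2*I*pi/3))*conj(1) + 1*(-1 + 3*exp(-2*I*pi/3) + exp(I*pi/3) + 3*exp(2*I*pi/3))*conj(-1)]
      = (1/6)[(10) + (1 - 3*exp(2*I*pi/3) - exp(-I*pi/3) - 3*exp(-2*I*pi/3)) + (3 + 4*exp(-2*I*pi/3) + 3*exp(2*I*pi/3)) + (-4) + (3 + 3*exp(-2*I*pi/3) + 4*exp(2*I*pi/3)) + (1 - 3*exp(2*I*pi/3) - exp(I*pi/3) - 3*exp(-2*I*pi/3))] = 12/6 = 2
  <chi_rho, chi_4> = (1/6)[1*(10)*conj(1) + 1*(-1 + 3*exp(-2*I*pi/3) + exp(-I*pi/3) + 3*exp(2*I*pi/3))*conj(exp(-2*I*pi/3)) + 1*(3 + 4*exp(-2*I*pi/3) + 3*exp(2*I*pi/3))*conj(exp(2*I*pi/3)) + 1*(4)*conj(1) + 1*(3 + 3*exp(-2*I*pi/3) + 4*exp(2*I*pi/3))*conj(exp(-2*I*pi/3)) + 1*(-1 + 3*exp(-2*I*pi/3) + exp(I*pi/3) + 3*exp(2*I*pi/3))*conj(exp(2*I*pi/3))]
      = (1/6)[(10) + (3 + 3*exp(-2*I*pi/3) - exp(2*I*pi/3) + exp(I*pi/3)) + (3 + 3*exp(-2*I*pi/3) + 4*exp(2*I*pi/3)) + (4) + (3 + 4*exp(-2*I*pi/3) + 3*exp(2*I*pi/3)) + (3 + exp(-I*pi/3) - exp(-2*I*pi/3) + 3*exp(2*I*pi/3))] = 18/6 = 3
  <chi_rho, chi_5> = (1/6)[1*(10)*conj(1) + 1*(-1 + 3*exp(-2*I*pi/3) + exp(-I*pi/3) + 3*exp(2*I*pi/3))*conj(exp(-I*pi/3)) + 1*(3 + 4*exp(-2*I*pi/3) + 3*exp(2*I*pi/3))*conj(exp(-2*I*pi/3)) + 1*(4)*conj(-1) + 1*(3 + 3*exp(-2*I*pi/3) + 4*exp(2*I*pi/3))*conj(exp(2*I*pi/3)) + 1*(-1 + 3*exp(-2*I*pi/3) + exp(I*pi/3) + 3*exp(2*I*pi/3))*conj(exp(I*pi/3))]
      = (1/6)[(10) + (-2 + 3*exp(-I*pi/3) - exp(I*pi/3)) + (1) + (-4) + (1) + (-2 - exp(-I*pi/3) + 3*exp(I*pi/3))] = 6/6 = 1
(Exp terms are combined using exp(i*s)*conj(exp(i*t)) = exp(i*(s-t)), and sums of them are collapsed using the identity that for every m > 1 the m distinct m-th roots of unity sum to 0, e.g. 1 + exp(2*I*pi/3) + exp(-2*I*pi/3) = 0.)
Dimension check: dim(rho) = sum (mult * dim) = 1*1 + 0*1 + 3*1 + 2*1 + 3*1 + 1*1 = 10 = chi_rho(e) = 10.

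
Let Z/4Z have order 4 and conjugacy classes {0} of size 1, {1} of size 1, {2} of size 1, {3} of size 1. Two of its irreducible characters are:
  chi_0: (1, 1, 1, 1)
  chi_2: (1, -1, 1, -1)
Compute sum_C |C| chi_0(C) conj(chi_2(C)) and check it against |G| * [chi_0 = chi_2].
Sum = 0; so <chi_0, chi_2> = 0 (distinct irreducibles are orthogonal).

Details: Compute term by term over conjugacy classes (|C| * chi_0(C) * conj(chi_2(C))):
  1*(1)*conj(1) + 1*(1)*conj(-1) + 1*(1)*conj(1) + 1*(1)*conj(-1)
  = (1) + (-1) + (1) + (-1)
  = 0.
(Exp terms are combined using exp(i*s)*conj(exp(i*t)) = exp(i*(s-t)), and sums of them are collapsed using the identity that for every m > 1 the m distinct m-th roots of unity sum to 0, e.g. 1 + exp(2*I*pi/3) + exp(-2*I*pi/3) = 0.)
Dividing by |G| = 4 gives 0/4 = 0, matching the row-orthogonality relation <chi_0, chi_2> = [chi_0 = chi_2].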